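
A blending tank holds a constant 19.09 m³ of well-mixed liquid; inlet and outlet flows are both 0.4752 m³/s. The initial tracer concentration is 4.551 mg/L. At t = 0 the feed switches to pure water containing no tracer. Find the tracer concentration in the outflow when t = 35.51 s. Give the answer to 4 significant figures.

Mass balance on the solute (V constant): V dC/dt = Q(C_in − C).
Time constant τ = V/Q = 19.09/0.4752 = 40.1726 s.
This is linear first-order; C(t) = C_in + (C₀ − C_in) e^(−t/τ).
C(35.51) = 0 + (4.551 − 0)·e^(−35.51/40.1726) = 0 + (4.55100)·0.413153 = 1.88026 mg/L.

1.880 mg/L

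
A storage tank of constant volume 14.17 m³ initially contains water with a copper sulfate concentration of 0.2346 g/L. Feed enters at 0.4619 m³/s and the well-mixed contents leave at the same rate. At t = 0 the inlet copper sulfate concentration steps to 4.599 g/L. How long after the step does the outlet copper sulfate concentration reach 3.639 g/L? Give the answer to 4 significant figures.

Transient balance on the dissolved component: V dC/dt = Q(C_in − C), so τ = V/Q = 30.6776 s.
C(t) = C_in + (C₀ − C_in) e^(−t/τ). Set C = 3.639 and solve for t:
e^(−t/τ) = (C − C_in)/(C₀ − C_in) = (3.639 − 4.599)/(0.2346 − 4.599) = 0.219962
t = −τ ln(…) = 30.6776 × 1.51430 = 46.4552 s.

46.46 s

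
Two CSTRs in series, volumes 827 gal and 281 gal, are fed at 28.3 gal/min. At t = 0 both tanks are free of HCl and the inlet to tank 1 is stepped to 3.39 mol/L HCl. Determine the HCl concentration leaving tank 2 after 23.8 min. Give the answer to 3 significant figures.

Time constants: τᵢ = Vᵢ/Q for each well-mixed tank.
τ₁ = 827/28.3 = 29.223 min; τ₂ = 281/28.3 = 9.9293 min.
Solving the cascade with C₁(0)=C₂(0)=0 gives C₂(t) = C_in[1 − (τ₁ e^(−t/τ₁) − τ₂ e^(−t/τ₂))/(τ₁ − τ₂)].
At t = 23.8: e^(−t/τ₁) = 0.44289, e^(−t/τ₂) = 0.090996.
C₂ = 3.39·[1 − (29.223·0.44289 − 9.9293·0.090996)/(19.293)] = 3.39·0.37601 = 1.2747 mol/L.

1.27 mol/L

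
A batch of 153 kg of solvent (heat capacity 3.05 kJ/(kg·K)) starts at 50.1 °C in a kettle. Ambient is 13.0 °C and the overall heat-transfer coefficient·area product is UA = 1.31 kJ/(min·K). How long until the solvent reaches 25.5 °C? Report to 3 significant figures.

388 min

Energy balance: M c_p dT/dt = −UA(T − T_amb).
τ = M c_p/UA = 356.22 min; T_ss = T_amb = 13.000 °C.
T(t) = T_ss + (T₀ − T_ss)e^(−t/τ); set T = 25.5:
t = −τ ln[(T − T_ss)/(T₀ − T_ss)] = −356.22 · ln(0.33693) = 387.53 min.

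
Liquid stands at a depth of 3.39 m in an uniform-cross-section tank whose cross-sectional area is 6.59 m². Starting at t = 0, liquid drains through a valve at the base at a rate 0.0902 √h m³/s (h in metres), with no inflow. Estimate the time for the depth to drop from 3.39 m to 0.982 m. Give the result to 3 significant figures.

124 s

With no inflow, A dh/dt = −0.0902 √h.
∫ h^(−1/2) dh = −(0.0902/A) ∫ dt, giving 2√h = 2√h₀ − (0.0902/A) t.
t = 2A(√h₀ − √h)/0.0902 = 2·6.59·(√3.39 − √0.982)/0.0902
  = 13.180 × (1.8412 − 0.99096) / 0.0902 = 124.24 s.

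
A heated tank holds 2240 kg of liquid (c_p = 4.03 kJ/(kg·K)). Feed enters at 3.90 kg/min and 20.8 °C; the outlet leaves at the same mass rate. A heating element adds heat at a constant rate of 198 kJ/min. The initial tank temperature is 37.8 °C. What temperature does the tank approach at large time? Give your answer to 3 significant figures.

33.4 °C

M c_p dT/dt = ṁ c_p (T_in − T) + Q̇.
At steady state dT/dt = 0 ⇒ T_ss = T_in + Q̇/(ṁ c_p) = 20.8 + 198/(3.90·4.03) = 33.398 °C.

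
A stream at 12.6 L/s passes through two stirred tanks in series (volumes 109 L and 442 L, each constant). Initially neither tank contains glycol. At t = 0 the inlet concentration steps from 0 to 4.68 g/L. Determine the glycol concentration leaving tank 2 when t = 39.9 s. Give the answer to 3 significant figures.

Species balance on tank i: dCᵢ/dt = (Cᵢ₋₁ − Cᵢ)/τᵢ with τᵢ = Vᵢ/Q.
τ₁ = 109/12.6 = 8.6508 s; τ₂ = 442/12.6 = 35.079 s.
Tank 1: C₁ = C_in(1 − e^(−t/τ₁)). Tank 2 (τ₁ ≠ τ₂): C₂ = C_in[1 − (τ₁ e^(−t/τ₁) − τ₂ e^(−t/τ₂))/(τ₁ − τ₂)].
At t = 39.9: e^(−t/τ₁) = 0.0099290, e^(−t/τ₂) = 0.32064.
C₂ = 4.68·[1 − (8.6508·0.0099290 − 35.079·0.32064)/(-26.429)] = 4.68·0.57765 = 2.7034 g/L.

2.70 g/L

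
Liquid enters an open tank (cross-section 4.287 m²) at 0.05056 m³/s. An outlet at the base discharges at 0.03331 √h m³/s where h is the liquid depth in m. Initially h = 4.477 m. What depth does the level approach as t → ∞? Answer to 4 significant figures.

2.304 m

Volume balance on the tank: A dh/dt = Q_in − 0.03331 √h. At steady state dh/dt = 0:
Q_in = 0.03331 √h_ss ⇒ √h_ss = 0.05056/0.03331 = 1.51786.
h_ss = 1.51786² = 2.30391 m. (Since h₀ = 4.477 m > h_ss, the level will fall toward this value.)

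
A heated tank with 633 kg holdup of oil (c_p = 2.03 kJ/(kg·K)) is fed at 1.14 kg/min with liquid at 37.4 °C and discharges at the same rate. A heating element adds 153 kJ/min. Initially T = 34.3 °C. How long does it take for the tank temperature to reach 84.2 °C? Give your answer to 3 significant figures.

M c_p dT/dt = ṁ c_p (T_in − T) + Q̇.
τ = M/ṁ = 555.26 min; T_ss = T_in + Q̇/(ṁ c_p) = 103.51 °C.
T(t) = T_ss + (T₀ − T_ss) e^(−t/τ). Set T = 84.2:
e^(−t/τ) = (84.2 − 103.51)/(34.3 − 103.51) = 0.27904
t = −555.26 · ln(0.27904) = 708.73 min.

709 min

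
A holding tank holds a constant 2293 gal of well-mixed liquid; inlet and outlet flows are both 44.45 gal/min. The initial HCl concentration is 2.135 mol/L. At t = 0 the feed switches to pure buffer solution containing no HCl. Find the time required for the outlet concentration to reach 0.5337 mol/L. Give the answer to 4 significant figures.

Species balance: V dC/dt = Q(C_in − C) ⇒ τ = V/Q = 51.5861 min.
C(t) = C_in + (C₀ − C_in) e^(−t/τ). Set C = 0.5337 and solve for t:
e^(−t/τ) = (C − C_in)/(C₀ − C_in) = (0.5337 − 0)/(2.135 − 0) = 0.249977
t = −τ ln(…) = 51.5861 × 1.38639 = 71.5183 min.

71.52 min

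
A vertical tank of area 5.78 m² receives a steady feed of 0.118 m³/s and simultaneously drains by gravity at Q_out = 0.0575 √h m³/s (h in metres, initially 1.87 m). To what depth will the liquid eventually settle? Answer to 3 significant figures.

4.21 m

Mass balance (ρ constant): A dh/dt = Q_in − 0.0575 √h. At steady state dh/dt = 0:
Q_in = 0.0575 √h_ss ⇒ √h_ss = 0.118/0.0575 = 2.0522.
h_ss = 2.0522² = 4.2114 m. (Since h₀ = 1.87 m < h_ss, the level will rise toward this value.)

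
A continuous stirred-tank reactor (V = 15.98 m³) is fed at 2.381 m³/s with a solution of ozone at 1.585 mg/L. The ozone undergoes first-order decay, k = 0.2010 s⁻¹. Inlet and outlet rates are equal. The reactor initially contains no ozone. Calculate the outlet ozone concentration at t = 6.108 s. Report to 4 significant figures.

V dC/dt = Q(C_in − C) − k V C.
dC/dt = (Q/V) C_in − (Q/V + k) C; effective rate a = Q/V + k = 0.148999 + 0.2010 = 0.349999 s⁻¹.
C_ss = Q C_in/(Q + kV) = 0.674754 mg/L; C(t) = C_ss + (C₀ − C_ss) e^(−a t).
C(6.108) = 0.674754 + (-0.674754)·e^(−0.349999·6.108) = 0.674754 + (-0.674754)·0.117915 = 0.595190 mg/L.

0.5952 mg/L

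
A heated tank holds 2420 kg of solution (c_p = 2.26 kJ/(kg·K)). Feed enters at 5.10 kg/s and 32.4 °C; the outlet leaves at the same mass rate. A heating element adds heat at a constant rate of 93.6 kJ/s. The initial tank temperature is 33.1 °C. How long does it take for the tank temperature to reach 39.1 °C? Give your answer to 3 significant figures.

784 s

M c_p dT/dt = ṁ c_p (T_in − T) + Q̇.
τ = M/ṁ = 474.51 s; T_ss = T_in + Q̇/(ṁ c_p) = 40.521 °C.
T(t) = T_ss + (T₀ − T_ss) e^(−t/τ). Set T = 39.1:
e^(−t/τ) = (39.1 − 40.521)/(33.1 − 40.521) = 0.19146
t = −474.51 · ln(0.19146) = 784.40 s.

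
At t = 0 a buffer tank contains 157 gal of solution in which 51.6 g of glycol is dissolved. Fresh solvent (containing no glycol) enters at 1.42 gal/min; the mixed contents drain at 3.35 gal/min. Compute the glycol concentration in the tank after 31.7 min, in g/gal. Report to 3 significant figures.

0.229 g/gal

Let m(t) be the amount of glycol. Volume: V(t) = V₀ + (Q_in − Q_out) t = 157 − 1.9300 t; V(31.7) = 95.819 gal.
Solute balance: dm/dt = 0 − Q_out C = −Q_out m/V(t).
dm/m = −Q_out dt/(V₀ − 1.9300 t); integrating gives ln(m/m₀) = −(Q_out/(Q_in−Q_out)) ln(V/V₀).
m = m₀ (V₀/V)^(Q_out/(Q_in−Q_out)) = 51.6 × (157/95.819)^(-1.7358) = 21.899 g.
C = m/V = 21.899/95.819 = 0.22854 g/gal.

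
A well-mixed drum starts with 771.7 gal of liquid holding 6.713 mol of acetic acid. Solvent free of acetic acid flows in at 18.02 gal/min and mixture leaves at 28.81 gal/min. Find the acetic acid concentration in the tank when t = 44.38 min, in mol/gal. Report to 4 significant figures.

Total volume: dV/dt = Q_in − Q_out = -10.7900 gal/min, so V(t) = 771.7 − 10.7900 t and V(44.38) = 292.840 gal.
Species balance (pure solvent in): dm/dt = −Q_out · m/V(t).
Separate: dm/m = −Q_out dt/V(t) ⇒ ln(m/m₀) = −(Q_out/(Q_in−Q_out)) ln(V/V₀).
m = m₀ (V₀/V)^(Q_out/(Q_in−Q_out)) = 6.713 × (771.7/292.840)^(-2.67006) = 0.505015 mol.
C = m/V = 0.505015/292.840 = 0.00172454 mol/gal.

0.001725 mol/gal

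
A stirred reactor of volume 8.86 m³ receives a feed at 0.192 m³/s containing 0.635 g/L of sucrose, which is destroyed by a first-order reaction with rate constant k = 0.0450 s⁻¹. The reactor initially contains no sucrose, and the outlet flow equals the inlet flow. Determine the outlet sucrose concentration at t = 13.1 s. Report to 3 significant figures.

0.120 g/L

V dC/dt = Q(C_in − C) − k V C.
dC/dt = (Q/V) C_in − (Q/V + k) C; effective rate a = Q/V + k = 0.021670 + 0.0450 = 0.066670 s⁻¹.
C_ss = Q C_in/(Q + kV) = 0.20640 g/L; C(t) = C_ss + (C₀ − C_ss) e^(−a t).
C(13.1) = 0.20640 + (-0.20640)·e^(−0.066670·13.1) = 0.20640 + (-0.20640)·0.41754 = 0.12022 g/L.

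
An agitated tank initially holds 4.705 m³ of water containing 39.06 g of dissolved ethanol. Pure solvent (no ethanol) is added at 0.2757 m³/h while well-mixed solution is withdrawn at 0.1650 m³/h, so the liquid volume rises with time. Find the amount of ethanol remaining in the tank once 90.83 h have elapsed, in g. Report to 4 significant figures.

7.107 g

Total volume: dV/dt = Q_in − Q_out = 0.110700 m³/h, so V(t) = 4.705 + 0.110700 t and V(90.83) = 14.7599 m³.
No ethanol enters, so dm/dt = −Q_out · (m/V).
Separate: dm/m = −Q_out dt/V(t) ⇒ ln(m/m₀) = −(Q_out/(Q_in−Q_out)) ln(V/V₀).
m = m₀ (V₀/V)^(Q_out/(Q_in−Q_out)) = 39.06 × (4.705/14.7599)^(1.49051) = 7.10652 g.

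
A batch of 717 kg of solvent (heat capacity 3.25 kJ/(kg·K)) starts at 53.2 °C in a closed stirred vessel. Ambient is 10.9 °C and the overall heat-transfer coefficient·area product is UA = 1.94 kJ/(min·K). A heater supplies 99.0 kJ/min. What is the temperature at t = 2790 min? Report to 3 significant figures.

Lumped-capacitance energy balance: M c_p dT/dt = UA(T_amb − T) + Q̇.
dT/dt = (T_ss − T)/τ with T_ss = T_amb + Q̇/UA = 10.9 + 99.0/1.94 = 61.931 °C, τ = M c_p/UA = 717·3.25/1.94 = 1201.2 min.
Solution: T(t) = T_ss + (T₀ − T_ss) e^(−t/τ).
T(2790) = 61.931 + (-8.7309)·0.098003 = 61.075 °C.

61.1 °C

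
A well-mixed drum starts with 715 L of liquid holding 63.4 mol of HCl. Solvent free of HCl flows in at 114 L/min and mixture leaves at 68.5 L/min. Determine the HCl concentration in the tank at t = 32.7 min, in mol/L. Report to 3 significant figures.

0.00529 mol/L

Total volume: dV/dt = Q_in − Q_out = 45.500 L/min, so V(t) = 715 + 45.500 t and V(32.7) = 2202.9 L.
Species balance (pure solvent in): dm/dt = −Q_out · m/V(t).
dm/m = −Q_out dt/(V₀ + 45.500 t); integrating gives ln(m/m₀) = −(Q_out/(Q_in−Q_out)) ln(V/V₀).
m = m₀ (V₀/V)^(Q_out/(Q_in−Q_out)) = 63.4 × (715/2202.9)^(1.5055) = 11.652 mol.
C = m/V = 11.652/2202.9 = 0.0052893 mol/L.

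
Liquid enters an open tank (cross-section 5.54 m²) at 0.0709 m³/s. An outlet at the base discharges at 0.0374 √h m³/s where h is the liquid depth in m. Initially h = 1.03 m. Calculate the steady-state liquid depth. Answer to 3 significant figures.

Level balance: A dh/dt = 0.0709 − 0.0374 √h. Setting dh/dt = 0:
Q_in = 0.0374 √h_ss ⇒ √h_ss = 0.0709/0.0374 = 1.8957.
h_ss = 1.8957² = 3.5938 m. (Since h₀ = 1.03 m < h_ss, the level will rise toward this value.)

3.59 m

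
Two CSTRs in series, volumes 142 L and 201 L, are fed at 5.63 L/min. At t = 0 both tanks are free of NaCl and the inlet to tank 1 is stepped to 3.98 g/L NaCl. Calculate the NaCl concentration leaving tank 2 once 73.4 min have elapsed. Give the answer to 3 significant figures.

Each tank obeys Vᵢ dCᵢ/dt = Q(Cᵢ₋₁ − Cᵢ), so τᵢ = Vᵢ/Q.
τ₁ = 142/5.63 = 25.222 min; τ₂ = 201/5.63 = 35.702 min.
Solving the cascade with C₁(0)=C₂(0)=0 gives C₂(t) = C_in[1 − (τ₁ e^(−t/τ₁) − τ₂ e^(−t/τ₂))/(τ₁ − τ₂)].
At t = 73.4: e^(−t/τ₁) = 0.054467, e^(−t/τ₂) = 0.12797.
C₂ = 3.98·[1 − (25.222·0.054467 − 35.702·0.12797)/(-10.480)] = 3.98·0.69511 = 2.7665 g/L.

2.77 g/L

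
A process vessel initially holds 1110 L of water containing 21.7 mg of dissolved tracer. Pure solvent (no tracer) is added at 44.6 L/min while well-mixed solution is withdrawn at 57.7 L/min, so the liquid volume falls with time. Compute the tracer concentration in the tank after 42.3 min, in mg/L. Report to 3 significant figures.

Let m(t) be the amount of tracer. Volume: V(t) = V₀ + (Q_in − Q_out) t = 1110 − 13.100 t; V(42.3) = 555.87 L.
Solute balance: dm/dt = 0 − Q_out C = −Q_out m/V(t).
dm/m = −Q_out dt/(V₀ − 13.100 t); integrating gives ln(m/m₀) = −(Q_out/(Q_in−Q_out)) ln(V/V₀).
m = m₀ (V₀/V)^(Q_out/(Q_in−Q_out)) = 21.7 × (1110/555.87)^(-4.4046) = 1.0317 mg.
C = m/V = 1.0317/555.87 = 0.0018560 mg/L.

0.00186 mg/L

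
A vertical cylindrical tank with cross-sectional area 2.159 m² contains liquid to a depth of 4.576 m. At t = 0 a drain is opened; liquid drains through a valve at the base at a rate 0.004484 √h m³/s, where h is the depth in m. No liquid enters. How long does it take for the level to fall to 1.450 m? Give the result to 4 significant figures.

Volume balance on the tank: A dh/dt = −0.004484 √h.
∫ h^(−1/2) dh = −(0.004484/A) ∫ dt, giving 2√h = 2√h₀ − (0.004484/A) t.
t = 2A(√h₀ − √h)/0.004484 = 2·2.159·(√4.576 − √1.450)/0.004484
  = 4.31800 × (2.13916 − 1.20416) / 0.004484 = 900.385 s.

900.4 s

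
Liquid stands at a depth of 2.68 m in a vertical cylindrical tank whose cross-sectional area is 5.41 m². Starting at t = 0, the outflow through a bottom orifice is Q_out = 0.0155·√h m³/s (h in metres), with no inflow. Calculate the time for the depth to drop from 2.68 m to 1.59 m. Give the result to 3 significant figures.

Volume balance on the tank: A dh/dt = −0.0155 √h.
∫ h^(−1/2) dh = −(0.0155/A) ∫ dt, giving 2√h = 2√h₀ − (0.0155/A) t.
t = 2A(√h₀ − √h)/0.0155 = 2·5.41·(√2.68 − √1.59)/0.0155
  = 10.820 × (1.6371 − 1.2610) / 0.0155 = 262.56 s.

263 s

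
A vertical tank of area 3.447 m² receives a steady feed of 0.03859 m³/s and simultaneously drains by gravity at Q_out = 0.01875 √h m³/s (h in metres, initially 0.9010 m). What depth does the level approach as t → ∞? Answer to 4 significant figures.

Mass balance (ρ constant): A dh/dt = Q_in − 0.01875 √h. At steady state dh/dt = 0:
Q_in = 0.01875 √h_ss ⇒ √h_ss = 0.03859/0.01875 = 2.05813.
h_ss = 2.05813² = 4.23591 m. (Since h₀ = 0.9010 m < h_ss, the level will rise toward this value.)

4.236 m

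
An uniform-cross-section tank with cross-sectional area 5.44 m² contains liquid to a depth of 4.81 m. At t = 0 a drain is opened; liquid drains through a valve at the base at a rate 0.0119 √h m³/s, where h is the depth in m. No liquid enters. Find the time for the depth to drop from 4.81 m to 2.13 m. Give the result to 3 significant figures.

671 s

With no inflow, A dh/dt = −0.0119 √h.
∫ h^(−1/2) dh = −(0.0119/A) ∫ dt, giving 2√h = 2√h₀ − (0.0119/A) t.
t = 2A(√h₀ − √h)/0.0119 = 2·5.44·(√4.81 − √2.13)/0.0119
  = 10.880 × (2.1932 − 1.4595) / 0.0119 = 670.83 s.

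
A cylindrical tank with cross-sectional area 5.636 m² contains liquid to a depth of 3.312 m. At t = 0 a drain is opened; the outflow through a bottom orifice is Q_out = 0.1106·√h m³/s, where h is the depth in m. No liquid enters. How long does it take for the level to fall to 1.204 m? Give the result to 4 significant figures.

With no inflow, A dh/dt = −0.1106 √h.
This is separable: 2 d(√h)/dt = −0.1106/A, so √h = √h₀ − (0.1106/(2A)) t.
t = 2A(√h₀ − √h)/0.1106 = 2·5.636·(√3.312 − √1.204)/0.1106
  = 11.2720 × (1.81989 − 1.09727) / 0.1106 = 73.6472 s.

73.65 s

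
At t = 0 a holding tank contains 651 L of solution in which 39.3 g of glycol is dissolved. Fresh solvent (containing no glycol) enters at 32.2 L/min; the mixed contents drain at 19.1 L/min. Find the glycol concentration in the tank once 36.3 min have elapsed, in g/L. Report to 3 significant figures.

Total volume: dV/dt = Q_in − Q_out = 13.100 L/min, so V(t) = 651 + 13.100 t and V(36.3) = 1126.5 L.
No glycol enters, so dm/dt = −Q_out · (m/V).
dm/m = −Q_out dt/(V₀ + 13.100 t); integrating gives ln(m/m₀) = −(Q_out/(Q_in−Q_out)) ln(V/V₀).
m = m₀ (V₀/V)^(Q_out/(Q_in−Q_out)) = 39.3 × (651/1126.5)^(1.4580) = 17.666 g.
C = m/V = 17.666/1126.5 = 0.015682 g/L.

0.0157 g/L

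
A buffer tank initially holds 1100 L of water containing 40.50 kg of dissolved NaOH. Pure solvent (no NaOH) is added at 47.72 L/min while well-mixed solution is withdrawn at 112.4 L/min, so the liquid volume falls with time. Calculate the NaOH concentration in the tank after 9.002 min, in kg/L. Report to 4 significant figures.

Let m(t) be the amount of NaOH. Volume: V(t) = V₀ + (Q_in − Q_out) t = 1100 − 64.6800 t; V(9.002) = 517.751 L.
Solute balance: dm/dt = 0 − Q_out C = −Q_out m/V(t).
dm/m = −Q_out dt/(V₀ − 64.6800 t); integrating gives ln(m/m₀) = −(Q_out/(Q_in−Q_out)) ln(V/V₀).
m = m₀ (V₀/V)^(Q_out/(Q_in−Q_out)) = 40.50 × (1100/517.751)^(-1.73779) = 10.9327 kg.
C = m/V = 10.9327/517.751 = 0.0211157 kg/L.

0.02112 kg/L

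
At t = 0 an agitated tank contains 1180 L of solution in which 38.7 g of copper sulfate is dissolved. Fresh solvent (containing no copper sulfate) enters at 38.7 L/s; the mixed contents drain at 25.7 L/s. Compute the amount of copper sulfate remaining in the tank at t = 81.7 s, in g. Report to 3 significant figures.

Total volume: dV/dt = Q_in − Q_out = 13.000 L/s, so V(t) = 1180 + 13.000 t and V(81.7) = 2242.1 L.
No copper sulfate enters, so dm/dt = −Q_out · (m/V).
dm/m = −Q_out dt/(V₀ + 13.000 t); integrating gives ln(m/m₀) = −(Q_out/(Q_in−Q_out)) ln(V/V₀).
m = m₀ (V₀/V)^(Q_out/(Q_in−Q_out)) = 38.7 × (1180/2242.1)^(1.9769) = 10.879 g.

10.9 g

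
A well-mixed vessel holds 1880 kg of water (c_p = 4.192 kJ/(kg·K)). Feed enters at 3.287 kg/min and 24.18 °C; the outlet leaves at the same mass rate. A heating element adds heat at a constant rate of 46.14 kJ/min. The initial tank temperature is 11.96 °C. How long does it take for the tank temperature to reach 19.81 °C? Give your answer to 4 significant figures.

401.3 min

M c_p dT/dt = ṁ c_p (T_in − T) + Q̇.
τ = M/ṁ = 571.950 min; T_ss = T_in + Q̇/(ṁ c_p) = 27.5285 °C.
T(t) = T_ss + (T₀ − T_ss) e^(−t/τ). Set T = 19.81:
e^(−t/τ) = (19.81 − 27.5285)/(11.96 − 27.5285) = 0.495778
t = −571.950 · ln(0.495778) = 401.295 min.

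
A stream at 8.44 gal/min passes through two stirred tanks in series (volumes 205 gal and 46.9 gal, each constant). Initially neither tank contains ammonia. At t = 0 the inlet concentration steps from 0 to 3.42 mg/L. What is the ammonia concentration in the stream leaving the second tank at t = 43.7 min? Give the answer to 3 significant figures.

Species balance on tank i: dCᵢ/dt = (Cᵢ₋₁ − Cᵢ)/τᵢ with τᵢ = Vᵢ/Q.
τ₁ = 205/8.44 = 24.289 min; τ₂ = 46.9/8.44 = 5.5569 min.
Solving the cascade with C₁(0)=C₂(0)=0 gives C₂(t) = C_in[1 − (τ₁ e^(−t/τ₁) − τ₂ e^(−t/τ₂))/(τ₁ − τ₂)].
At t = 43.7: e^(−t/τ₁) = 0.16544, e^(−t/τ₂) = 0.00038428.
C₂ = 3.42·[1 − (24.289·0.16544 − 5.5569·0.00038428)/(18.732)] = 3.42·0.78560 = 2.6868 mg/L.

2.69 mg/L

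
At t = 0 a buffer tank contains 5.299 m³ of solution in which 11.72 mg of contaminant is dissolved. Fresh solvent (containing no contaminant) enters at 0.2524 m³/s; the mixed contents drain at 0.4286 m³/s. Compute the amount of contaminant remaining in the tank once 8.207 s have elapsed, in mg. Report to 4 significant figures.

Total volume: dV/dt = Q_in − Q_out = -0.176200 m³/s, so V(t) = 5.299 − 0.176200 t and V(8.207) = 3.85293 m³.
Solute balance: dm/dt = 0 − Q_out C = −Q_out m/V(t).
dm/m = −Q_out dt/(V₀ − 0.176200 t); integrating gives ln(m/m₀) = −(Q_out/(Q_in−Q_out)) ln(V/V₀).
m = m₀ (V₀/V)^(Q_out/(Q_in−Q_out)) = 11.72 × (5.299/3.85293)^(-2.43246) = 5.39842 mg.

5.398 mg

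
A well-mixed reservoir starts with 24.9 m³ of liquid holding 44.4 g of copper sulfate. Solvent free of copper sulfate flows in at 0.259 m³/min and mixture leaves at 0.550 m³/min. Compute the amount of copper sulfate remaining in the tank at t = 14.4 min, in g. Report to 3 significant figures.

31.3 g

Total volume: dV/dt = Q_in − Q_out = -0.29100 m³/min, so V(t) = 24.9 − 0.29100 t and V(14.4) = 20.710 m³.
Solute balance: dm/dt = 0 − Q_out C = −Q_out m/V(t).
Separate: dm/m = −Q_out dt/V(t) ⇒ ln(m/m₀) = −(Q_out/(Q_in−Q_out)) ln(V/V₀).
m = m₀ (V₀/V)^(Q_out/(Q_in−Q_out)) = 44.4 × (24.9/20.710)^(-1.8900) = 31.342 g.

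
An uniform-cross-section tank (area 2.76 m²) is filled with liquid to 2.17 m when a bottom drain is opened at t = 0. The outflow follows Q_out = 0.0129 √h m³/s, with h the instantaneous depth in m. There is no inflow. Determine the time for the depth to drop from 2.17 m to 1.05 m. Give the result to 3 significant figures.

192 s

With no inflow, A dh/dt = −0.0129 √h.
This is separable: 2 d(√h)/dt = −0.0129/A, so √h = √h₀ − (0.0129/(2A)) t.
t = 2A(√h₀ − √h)/0.0129 = 2·2.76·(√2.17 − √1.05)/0.0129
  = 5.5200 × (1.4731 − 1.0247) / 0.0129 = 191.87 s.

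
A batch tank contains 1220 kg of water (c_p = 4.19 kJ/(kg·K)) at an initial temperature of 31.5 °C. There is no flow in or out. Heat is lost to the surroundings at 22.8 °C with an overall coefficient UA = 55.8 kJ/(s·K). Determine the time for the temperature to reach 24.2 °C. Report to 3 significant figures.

Energy balance: M c_p dT/dt = −UA(T − T_amb).
τ = M c_p/UA = 91.609 s; T_ss = T_amb = 22.800 °C.
T(t) = T_ss + (T₀ − T_ss)e^(−t/τ); set T = 24.2:
t = −τ ln[(T − T_ss)/(T₀ − T_ss)] = −91.609 · ln(0.16092) = 167.36 s.

167 s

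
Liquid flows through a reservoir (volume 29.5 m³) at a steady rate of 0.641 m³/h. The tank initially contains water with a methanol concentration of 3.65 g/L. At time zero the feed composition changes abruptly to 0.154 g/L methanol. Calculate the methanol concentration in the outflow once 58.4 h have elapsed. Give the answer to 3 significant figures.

1.14 g/L

Mass balance on the solute (V constant): V dC/dt = Q(C_in − C).
Rewrite as dC/dt + C/τ = C_in/τ, τ = V/Q = 46.022 h.
Integrating: C(t) = C_in + (C₀ − C_in) e^(−t/τ).
C(58.4) = 0.154 + (3.65 − 0.154)·e^(−58.4/46.022) = 0.154 + (3.4960)·0.28112 = 1.1368 g/L.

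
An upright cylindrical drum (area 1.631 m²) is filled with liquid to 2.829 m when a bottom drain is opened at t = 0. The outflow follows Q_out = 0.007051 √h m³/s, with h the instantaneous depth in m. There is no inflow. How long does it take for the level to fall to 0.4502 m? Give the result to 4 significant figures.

With no inflow, A dh/dt = −0.007051 √h.
This is separable: 2 d(√h)/dt = −0.007051/A, so √h = √h₀ − (0.007051/(2A)) t.
t = 2A(√h₀ − √h)/0.007051 = 2·1.631·(√2.829 − √0.4502)/0.007051
  = 3.26200 × (1.68196 − 0.670969) / 0.007051 = 467.715 s.

467.7 s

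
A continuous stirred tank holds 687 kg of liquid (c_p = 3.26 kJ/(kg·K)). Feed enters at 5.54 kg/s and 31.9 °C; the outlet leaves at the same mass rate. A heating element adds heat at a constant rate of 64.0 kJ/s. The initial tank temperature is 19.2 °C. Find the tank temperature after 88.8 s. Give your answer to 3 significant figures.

M c_p dT/dt = ṁ c_p (T_in − T) + Q̇.
Rearrange: dT/dt = (T_ss − T)/τ with τ = M/ṁ = 124.01 s and T_ss = T_in + Q̇/(ṁ c_p) = 35.444 °C.
Solution: T(t) = T_ss + (T₀ − T_ss) e^(−t/τ).
T(88.8) = 35.444 + (-16.244)·e^(−88.8/124.01) = 35.444 + (-16.244)·0.48866 = 27.506 °C.

27.5 °C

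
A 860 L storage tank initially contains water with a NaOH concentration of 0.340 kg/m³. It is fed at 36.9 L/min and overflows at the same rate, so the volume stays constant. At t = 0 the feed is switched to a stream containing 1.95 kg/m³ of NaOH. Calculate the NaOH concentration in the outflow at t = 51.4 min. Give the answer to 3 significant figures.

1.77 kg/m³

Mass balance on the solute (V constant): V dC/dt = Q(C_in − C).
Rewrite as dC/dt + C/τ = C_in/τ, τ = V/Q = 23.306 min.
This is linear first-order; C(t) = C_in + (C₀ − C_in) e^(−t/τ).
C(51.4) = 1.95 + (0.340 − 1.95)·e^(−51.4/23.306) = 1.95 + (-1.6100)·0.11020 = 1.7726 kg/m³.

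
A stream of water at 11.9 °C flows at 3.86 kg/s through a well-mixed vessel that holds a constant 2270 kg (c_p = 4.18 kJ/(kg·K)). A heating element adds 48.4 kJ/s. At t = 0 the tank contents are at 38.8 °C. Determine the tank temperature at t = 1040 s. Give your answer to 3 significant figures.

M c_p dT/dt = ṁ c_p (T_in − T) + Q̇.
τ = M/ṁ = 588.08 s; T_ss = T_in + Q̇/(ṁ c_p) = 11.9 + 48.4/(3.86·4.18) = 14.900 °C.
Solution: T(t) = T_ss + (T₀ − T_ss) e^(−t/τ).
T(1040) = 14.900 + (23.900)·e^(−1040/588.08) = 14.900 + (23.900)·0.17060 = 18.977 °C.

19.0 °C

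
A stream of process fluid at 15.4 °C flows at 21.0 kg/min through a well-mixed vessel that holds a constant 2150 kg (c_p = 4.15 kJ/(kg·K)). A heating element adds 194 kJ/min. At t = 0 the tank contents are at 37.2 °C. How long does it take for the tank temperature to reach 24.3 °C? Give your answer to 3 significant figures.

110 min

M c_p dT/dt = ṁ c_p (T_in − T) + Q̇.
τ = M/ṁ = 102.38 min; T_ss = T_in + Q̇/(ṁ c_p) = 17.626 °C.
T(t) = T_ss + (T₀ − T_ss) e^(−t/τ). Set T = 24.3:
e^(−t/τ) = (24.3 − 17.626)/(37.2 − 17.626) = 0.34096
t = −102.38 · ln(0.34096) = 110.16 min.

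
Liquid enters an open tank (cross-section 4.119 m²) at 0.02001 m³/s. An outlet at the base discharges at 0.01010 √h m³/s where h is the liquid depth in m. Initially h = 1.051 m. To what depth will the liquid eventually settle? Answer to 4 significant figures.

Level balance: A dh/dt = 0.02001 − 0.01010 √h. Setting dh/dt = 0:
Q_in = 0.01010 √h_ss ⇒ √h_ss = 0.02001/0.01010 = 1.98119.
h_ss = 1.98119² = 3.92511 m. (Since h₀ = 1.051 m < h_ss, the level will rise toward this value.)

3.925 m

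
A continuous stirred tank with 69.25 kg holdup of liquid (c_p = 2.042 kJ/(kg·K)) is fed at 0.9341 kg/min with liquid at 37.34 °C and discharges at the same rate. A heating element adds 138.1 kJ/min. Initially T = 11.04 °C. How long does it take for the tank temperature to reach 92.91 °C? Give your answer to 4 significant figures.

131.1 min

M c_p dT/dt = ṁ c_p (T_in − T) + Q̇.
τ = M/ṁ = 74.1355 min; T_ss = T_in + Q̇/(ṁ c_p) = 109.741 °C.
T(t) = T_ss + (T₀ − T_ss) e^(−t/τ). Set T = 92.91:
e^(−t/τ) = (92.91 − 109.741)/(11.04 − 109.741) = 0.170525
t = −74.1355 · ln(0.170525) = 131.136 min.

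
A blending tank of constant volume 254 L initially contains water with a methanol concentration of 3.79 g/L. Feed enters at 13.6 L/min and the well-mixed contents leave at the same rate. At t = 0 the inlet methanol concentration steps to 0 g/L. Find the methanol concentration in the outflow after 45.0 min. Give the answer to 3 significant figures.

0.341 g/L

Accumulation = in − out for the solute gives V dC/dt = Q(C_in − C).
So dC/dt = (C_in − C)/τ with τ = V/Q = 254/13.6 = 18.676 min.
C approaches C_in exponentially: C(t) = C_in + (C₀ − C_in) e^(−t/τ).
C(45.0) = 0 + (3.79 − 0)·e^(−45.0/18.676) = 0 + (3.7900)·0.089865 = 0.34059 g/L.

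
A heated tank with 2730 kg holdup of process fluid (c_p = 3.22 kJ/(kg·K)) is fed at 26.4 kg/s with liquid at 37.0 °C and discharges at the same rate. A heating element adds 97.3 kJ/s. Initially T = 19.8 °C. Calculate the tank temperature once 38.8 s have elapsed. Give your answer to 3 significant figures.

Unsteady energy balance on the tank contents: M c_p dT/dt = ṁ c_p (T_in − T) + 97.3.
Rearrange: dT/dt = (T_ss − T)/τ with τ = M/ṁ = 103.41 s and T_ss = T_in + Q̇/(ṁ c_p) = 38.145 °C.
This is linear first-order; T(t) = T_ss + (T₀ − T_ss) e^(−t/τ).
T(38.8) = 38.145 + (-18.345)·e^(−38.8/103.41) = 38.145 + (-18.345)·0.68715 = 25.539 °C.

25.5 °C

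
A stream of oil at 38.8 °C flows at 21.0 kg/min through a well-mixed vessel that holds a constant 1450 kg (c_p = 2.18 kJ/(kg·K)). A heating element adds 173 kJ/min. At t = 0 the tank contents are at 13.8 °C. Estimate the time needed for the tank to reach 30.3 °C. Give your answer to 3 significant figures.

58.8 min

First-law balance (no shaft work): M c_p dT/dt = ṁ c_p (T_in − T) + 173.
τ = M/ṁ = 69.048 min; T_ss = T_in + Q̇/(ṁ c_p) = 42.579 °C.
T(t) = T_ss + (T₀ − T_ss) e^(−t/τ). Set T = 30.3:
e^(−t/τ) = (30.3 − 42.579)/(13.8 − 42.579) = 0.42666
t = −69.048 · ln(0.42666) = 58.812 min.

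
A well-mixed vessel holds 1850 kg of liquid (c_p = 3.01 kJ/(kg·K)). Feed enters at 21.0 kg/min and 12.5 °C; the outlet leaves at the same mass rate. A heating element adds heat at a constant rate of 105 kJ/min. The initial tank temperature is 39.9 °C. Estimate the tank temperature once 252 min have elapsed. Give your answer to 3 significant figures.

M c_p dT/dt = ṁ c_p (T_in − T) + Q̇.
Rearrange: dT/dt = (T_ss − T)/τ with τ = M/ṁ = 88.095 min and T_ss = T_in + Q̇/(ṁ c_p) = 14.161 °C.
This is linear first-order; T(t) = T_ss + (T₀ − T_ss) e^(−t/τ).
T(252) = 14.161 + (25.739)·e^(−252/88.095) = 14.161 + (25.739)·0.057238 = 15.634 °C.

15.6 °C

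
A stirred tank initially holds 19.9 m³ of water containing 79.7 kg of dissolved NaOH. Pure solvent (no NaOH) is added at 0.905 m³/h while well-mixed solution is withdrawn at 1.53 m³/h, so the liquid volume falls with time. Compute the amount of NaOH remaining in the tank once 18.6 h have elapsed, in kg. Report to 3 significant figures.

Total volume: dV/dt = Q_in − Q_out = -0.62500 m³/h, so V(t) = 19.9 − 0.62500 t and V(18.6) = 8.2750 m³.
No NaOH enters, so dm/dt = −Q_out · (m/V).
Separate: dm/m = −Q_out dt/V(t) ⇒ ln(m/m₀) = −(Q_out/(Q_in−Q_out)) ln(V/V₀).
m = m₀ (V₀/V)^(Q_out/(Q_in−Q_out)) = 79.7 × (19.9/8.2750)^(-2.4480) = 9.3017 kg.

9.30 kg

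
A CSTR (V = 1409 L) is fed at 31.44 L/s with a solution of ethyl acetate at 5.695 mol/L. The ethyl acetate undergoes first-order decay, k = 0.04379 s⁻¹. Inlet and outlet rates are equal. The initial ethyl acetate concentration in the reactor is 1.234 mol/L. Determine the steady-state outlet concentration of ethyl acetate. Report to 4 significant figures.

V dC/dt = Q(C_in − C) − k V C.
Steady state (dC/dt = 0): C_ss = Q C_in/(Q + kV) = C_in/(1 + kV/Q).
C_ss = 31.44·5.695/(31.44 + 0.04379·1409) = 179.051/93.1401 = 1.92238 mol/L.

1.922 mol/L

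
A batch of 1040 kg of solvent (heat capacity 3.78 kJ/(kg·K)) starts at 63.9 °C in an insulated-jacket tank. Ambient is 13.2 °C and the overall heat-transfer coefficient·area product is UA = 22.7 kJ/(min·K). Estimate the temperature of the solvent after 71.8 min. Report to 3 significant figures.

46.7 °C

First-law balance (no shaft work): M c_p dT/dt = −UA(T − T_amb).
dT/dt = (T_ss − T)/τ with T_ss = T_amb = 13.200 °C, τ = M c_p/UA = 1040·3.78/22.7 = 173.18 min.
This is linear first-order; T(t) = T_ss + (T₀ − T_ss) e^(−t/τ).
T(71.8) = 13.200 + (50.700)·0.66061 = 46.693 °C.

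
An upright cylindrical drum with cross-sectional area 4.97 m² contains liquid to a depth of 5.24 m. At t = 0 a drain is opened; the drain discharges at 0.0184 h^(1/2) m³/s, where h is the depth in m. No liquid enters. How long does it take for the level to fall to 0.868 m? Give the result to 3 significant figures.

A dh/dt = −Q_out = −0.0184 √h.
∫ h^(−1/2) dh = −(0.0184/A) ∫ dt, giving 2√h = 2√h₀ − (0.0184/A) t.
t = 2A(√h₀ − √h)/0.0184 = 2·4.97·(√5.24 − √0.868)/0.0184
  = 9.9400 × (2.2891 − 0.93167) / 0.0184 = 733.31 s.

733 s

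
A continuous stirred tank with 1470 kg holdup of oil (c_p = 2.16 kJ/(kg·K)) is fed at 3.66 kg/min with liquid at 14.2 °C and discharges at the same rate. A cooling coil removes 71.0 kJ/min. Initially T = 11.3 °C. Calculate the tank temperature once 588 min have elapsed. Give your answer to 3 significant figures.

6.63 °C

M c_p dT/dt = ṁ c_p (T_in − T) − Q̇.
τ = M/ṁ = 401.64 min; T_ss = T_in − Q̇/(ṁ c_p) = 14.2 − 71.0/(3.66·2.16) = 5.2190 °C.
Solution: T(t) = T_ss + (T₀ − T_ss) e^(−t/τ).
T(588) = 5.2190 + (6.0810)·e^(−588/401.64) = 5.2190 + (6.0810)·0.23131 = 6.6256 °C.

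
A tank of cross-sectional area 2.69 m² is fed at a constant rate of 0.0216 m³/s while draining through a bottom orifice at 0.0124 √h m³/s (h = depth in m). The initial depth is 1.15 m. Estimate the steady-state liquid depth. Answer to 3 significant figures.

3.03 m

A dh/dt = Q_in − 0.0124 √h. Steady state requires inflow = outflow:
Q_in = 0.0124 √h_ss ⇒ √h_ss = 0.0216/0.0124 = 1.7419.
h_ss = 1.7419² = 3.0343 m. (Since h₀ = 1.15 m < h_ss, the level will rise toward this value.)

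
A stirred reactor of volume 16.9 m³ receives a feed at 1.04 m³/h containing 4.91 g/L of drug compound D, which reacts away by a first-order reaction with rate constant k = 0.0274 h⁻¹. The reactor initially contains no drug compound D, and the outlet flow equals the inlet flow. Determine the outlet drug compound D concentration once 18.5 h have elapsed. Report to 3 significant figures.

2.74 g/L

Species balance: V dC/dt = Q C_in − Q C − k V C.
This is linear with rate a = Q/V + k = 0.088938 h⁻¹.
C_ss = Q C_in/(Q + kV) = 3.3973 g/L; C(t) = C_ss + (C₀ − C_ss) e^(−a t).
C(18.5) = 3.3973 + (-3.3973)·e^(−0.088938·18.5) = 3.3973 + (-3.3973)·0.19294 = 2.7418 g/L.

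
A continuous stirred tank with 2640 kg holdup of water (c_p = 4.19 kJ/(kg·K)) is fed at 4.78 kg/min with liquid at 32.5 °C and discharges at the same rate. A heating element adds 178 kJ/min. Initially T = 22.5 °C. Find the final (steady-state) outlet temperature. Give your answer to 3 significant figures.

Unsteady energy balance on the tank contents: M c_p dT/dt = ṁ c_p (T_in − T) + 178.
At steady state dT/dt = 0 ⇒ T_ss = T_in + Q̇/(ṁ c_p) = 32.5 + 178/(4.78·4.19) = 41.387 °C.

41.4 °C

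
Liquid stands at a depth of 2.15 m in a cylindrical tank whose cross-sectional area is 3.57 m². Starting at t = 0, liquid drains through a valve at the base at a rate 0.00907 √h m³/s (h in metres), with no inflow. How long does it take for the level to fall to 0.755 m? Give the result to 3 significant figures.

A dh/dt = −Q_out = −0.00907 √h.
∫ h^(−1/2) dh = −(0.00907/A) ∫ dt, giving 2√h = 2√h₀ − (0.00907/A) t.
t = 2A(√h₀ − √h)/0.00907 = 2·3.57·(√2.15 − √0.755)/0.00907
  = 7.1400 × (1.4663 − 0.86891) / 0.00907 = 470.26 s.

470 s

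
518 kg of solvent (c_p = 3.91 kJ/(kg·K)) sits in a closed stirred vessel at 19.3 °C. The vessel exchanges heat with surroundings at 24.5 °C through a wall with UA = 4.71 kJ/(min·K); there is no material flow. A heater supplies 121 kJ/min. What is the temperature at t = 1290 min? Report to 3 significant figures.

48.7 °C

M c_p dT/dt = −UA(T − T_amb) + Q̇.
dT/dt = (T_ss − T)/τ with T_ss = T_amb + Q̇/UA = 24.5 + 121/4.71 = 50.190 °C, τ = M c_p/UA = 518·3.91/4.71 = 430.02 min.
Integrating: T(t) = T_ss + (T₀ − T_ss) e^(−t/τ).
T(1290) = 50.190 + (-30.890)·0.049793 = 48.652 °C.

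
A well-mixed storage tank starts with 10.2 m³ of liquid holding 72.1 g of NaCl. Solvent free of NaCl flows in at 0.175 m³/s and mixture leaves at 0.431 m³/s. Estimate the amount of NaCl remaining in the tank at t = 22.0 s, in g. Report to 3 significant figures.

18.6 g

Let m(t) be the amount of NaCl. Volume: V(t) = V₀ + (Q_in − Q_out) t = 10.2 − 0.25600 t; V(22.0) = 4.5680 m³.
No NaCl enters, so dm/dt = −Q_out · (m/V).
dm/m = −Q_out dt/(V₀ − 0.25600 t); integrating gives ln(m/m₀) = −(Q_out/(Q_in−Q_out)) ln(V/V₀).
m = m₀ (V₀/V)^(Q_out/(Q_in−Q_out)) = 72.1 × (10.2/4.5680)^(-1.6836) = 18.645 g.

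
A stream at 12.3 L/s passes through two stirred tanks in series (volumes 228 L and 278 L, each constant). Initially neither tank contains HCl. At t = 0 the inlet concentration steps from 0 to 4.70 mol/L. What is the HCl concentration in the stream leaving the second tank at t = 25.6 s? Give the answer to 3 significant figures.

1.67 mol/L

Time constants: τᵢ = Vᵢ/Q for each well-mixed tank.
τ₁ = 228/12.3 = 18.537 s; τ₂ = 278/12.3 = 22.602 s.
Tank 1: C₁ = C_in(1 − e^(−t/τ₁)). Tank 2 (τ₁ ≠ τ₂): C₂ = C_in[1 − (τ₁ e^(−t/τ₁) − τ₂ e^(−t/τ₂))/(τ₁ − τ₂)].
At t = 25.6: e^(−t/τ₁) = 0.25131, e^(−t/τ₂) = 0.32217.
C₂ = 4.70·[1 − (18.537·0.25131 − 22.602·0.32217)/(-4.0650)] = 4.70·0.35470 = 1.6671 mol/L.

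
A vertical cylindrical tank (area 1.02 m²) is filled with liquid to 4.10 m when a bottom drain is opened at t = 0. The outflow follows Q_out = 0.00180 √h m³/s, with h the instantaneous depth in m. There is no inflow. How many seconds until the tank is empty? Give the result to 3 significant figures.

2290 s

A dh/dt = −Q_out = −0.00180 √h.
Separate and integrate: 2(√h − √h₀) = −(0.00180/A) t.
Set h = 0: 2√h₀ = (0.00180/A) t_empty ⇒ t_empty = 2A√h₀/0.00180.
t_empty = 2·1.02·√4.10/0.00180 = 2.0400·2.0248/0.00180 = 2294.8 s.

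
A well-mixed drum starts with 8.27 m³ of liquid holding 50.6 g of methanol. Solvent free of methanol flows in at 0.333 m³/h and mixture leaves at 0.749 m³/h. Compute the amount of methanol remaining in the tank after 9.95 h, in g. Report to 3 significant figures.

Let m(t) be the amount of methanol. Volume: V(t) = V₀ + (Q_in − Q_out) t = 8.27 − 0.41600 t; V(9.95) = 4.1308 m³.
No methanol enters, so dm/dt = −Q_out · (m/V).
Separate: dm/m = −Q_out dt/V(t) ⇒ ln(m/m₀) = −(Q_out/(Q_in−Q_out)) ln(V/V₀).
m = m₀ (V₀/V)^(Q_out/(Q_in−Q_out)) = 50.6 × (8.27/4.1308)^(-1.8005) = 14.500 g.

14.5 g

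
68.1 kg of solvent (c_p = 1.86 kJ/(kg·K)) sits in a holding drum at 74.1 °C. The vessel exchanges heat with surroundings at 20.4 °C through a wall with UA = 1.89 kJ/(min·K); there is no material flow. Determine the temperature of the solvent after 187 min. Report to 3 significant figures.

Lumped-capacitance energy balance: M c_p dT/dt = UA(T_amb − T).
dT/dt = (T_ss − T)/τ with T_ss = T_amb = 20.400 °C, τ = M c_p/UA = 68.1·1.86/1.89 = 67.019 min.
Solution: T(t) = T_ss + (T₀ − T_ss) e^(−t/τ).
T(187) = 20.400 + (53.700)·0.061406 = 23.697 °C.

23.7 °C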